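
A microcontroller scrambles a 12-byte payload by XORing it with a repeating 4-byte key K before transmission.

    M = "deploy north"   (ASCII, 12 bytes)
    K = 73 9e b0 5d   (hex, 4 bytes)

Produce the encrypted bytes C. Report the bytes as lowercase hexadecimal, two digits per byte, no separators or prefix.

The 4-byte key repeats, so the effective keystream is 73 9e b0 5d 73 9e b0 5d 73 9e b0 5d.
byte 0: 01100100 ^ 01110011 = 00010111
byte 1: 01100101 ^ 10011110 = 11111011
byte 2: 01110000 ^ 10110000 = 11000000
byte 3: 01101100 ^ 01011101 = 00110001
byte 4: 01101111 ^ 01110011 = 00011100
byte 5: 01111001 ^ 10011110 = 11100111
byte 6: 00100000 ^ 10110000 = 10010000
byte 7: 01101110 ^ 01011101 = 00110011
byte 8: 01101111 ^ 01110011 = 00011100
byte 9: 01110010 ^ 10011110 = 11101100
byte 10: 01110100 ^ 10110000 = 11000100
byte 11: 01101000 ^ 01011101 = 00110101

17fbc0311ce790331cecc435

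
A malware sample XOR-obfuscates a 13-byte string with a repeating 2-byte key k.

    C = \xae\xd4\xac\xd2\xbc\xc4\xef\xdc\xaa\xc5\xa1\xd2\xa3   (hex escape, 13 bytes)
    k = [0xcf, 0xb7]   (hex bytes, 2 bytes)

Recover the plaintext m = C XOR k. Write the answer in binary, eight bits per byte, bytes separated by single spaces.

The 2-byte key repeats, so the effective keystream is cf b7 cf b7 cf b7 cf b7 cf b7 cf b7 cf.
byte 0: ae ^ cf = 61
byte 1: d4 ^ b7 = 63
byte 2: ac ^ cf = 63
byte 3: d2 ^ b7 = 65
byte 4: bc ^ cf = 73
byte 5: c4 ^ b7 = 73
byte 6: ef ^ cf = 20
byte 7: dc ^ b7 = 6b
byte 8: aa ^ cf = 65
byte 9: c5 ^ b7 = 72
byte 10: a1 ^ cf = 6e
byte 11: d2 ^ b7 = 65
byte 12: a3 ^ cf = 6c

01100001 01100011 01100011 01100101 01110011 01110011 00100000 01101011 01100101 01110010 01101110 01100101 01101100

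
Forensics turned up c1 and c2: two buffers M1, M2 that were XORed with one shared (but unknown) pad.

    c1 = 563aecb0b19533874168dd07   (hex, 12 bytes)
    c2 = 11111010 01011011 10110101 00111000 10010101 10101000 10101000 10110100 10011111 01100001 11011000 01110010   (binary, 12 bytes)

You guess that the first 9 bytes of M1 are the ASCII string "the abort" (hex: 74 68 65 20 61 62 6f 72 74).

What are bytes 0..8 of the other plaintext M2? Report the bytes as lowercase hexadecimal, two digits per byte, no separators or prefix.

First, c1 ⊕ c2 = (M1 ⊕ K) ⊕ (M2 ⊕ K) = M1 ⊕ M2, so the key drops out. Then M2 = (M1 ⊕ M2) ⊕ M1 over the first 9 bytes.
byte 0: (56 XOR fa) XOR 74 = ac XOR 74 = d8
byte 1: (3a XOR 5b) XOR 68 = 61 XOR 68 = 09
byte 2: (ec XOR b5) XOR 65 = 59 XOR 65 = 3c
byte 3: (b0 XOR 38) XOR 20 = 88 XOR 20 = a8
byte 4: (b1 XOR 95) XOR 61 = 24 XOR 61 = 45
byte 5: (95 XOR a8) XOR 62 = 3d XOR 62 = 5f
byte 6: (33 XOR a8) XOR 6f = 9b XOR 6f = f4
byte 7: (87 XOR b4) XOR 72 = 33 XOR 72 = 41
byte 8: (41 XOR 9f) XOR 74 = de XOR 74 = aa

d8093ca8455ff441aa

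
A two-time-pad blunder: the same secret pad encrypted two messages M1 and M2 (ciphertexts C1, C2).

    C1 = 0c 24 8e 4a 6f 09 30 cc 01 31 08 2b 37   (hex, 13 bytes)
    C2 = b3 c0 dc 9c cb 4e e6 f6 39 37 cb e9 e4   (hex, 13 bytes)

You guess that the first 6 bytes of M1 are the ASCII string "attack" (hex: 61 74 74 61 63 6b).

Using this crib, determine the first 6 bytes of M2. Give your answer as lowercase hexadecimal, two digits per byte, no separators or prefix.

de9026b7c72c

First, C1 ⊕ C2 = (M1 ⊕ K) ⊕ (M2 ⊕ K) = M1 ⊕ M2, so the key drops out. Then M2 = (M1 ⊕ M2) ⊕ M1 over the first 6 bytes.
byte 0: (0c xor b3) xor 61 = bf xor 61 = de
byte 1: (24 xor c0) xor 74 = e4 xor 74 = 90
byte 2: (8e xor dc) xor 74 = 52 xor 74 = 26
byte 3: (4a xor 9c) xor 61 = d6 xor 61 = b7
byte 4: (6f xor cb) xor 63 = a4 xor 63 = c7
byte 5: (09 xor 4e) xor 6b = 47 xor 6b = 2c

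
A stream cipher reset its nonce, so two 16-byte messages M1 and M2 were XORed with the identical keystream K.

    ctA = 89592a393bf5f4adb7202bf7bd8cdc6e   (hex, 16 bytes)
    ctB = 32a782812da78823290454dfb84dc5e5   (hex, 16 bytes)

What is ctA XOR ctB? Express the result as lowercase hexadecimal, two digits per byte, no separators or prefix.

ctA ⊕ ctB = (M1 ⊕ K) ⊕ (M2 ⊕ K) = M1 ⊕ M2 — the shared key cancels under XOR.
10001001 ⊕ 00110010 = 10111011
01011001 ⊕ 10100111 = 11111110
00101010 ⊕ 10000010 = 10101000
00111001 ⊕ 10000001 = 10111000
00111011 ⊕ 00101101 = 00010110
11110101 ⊕ 10100111 = 01010010
11110100 ⊕ 10001000 = 01111100
10101101 ⊕ 00100011 = 10001110
10110111 ⊕ 00101001 = 10011110
00100000 ⊕ 00000100 = 00100100
00101011 ⊕ 01010100 = 01111111
11110111 ⊕ 11011111 = 00101000
10111101 ⊕ 10111000 = 00000101
10001100 ⊕ 01001101 = 11000001
11011100 ⊕ 11000101 = 00011001
01101110 ⊕ 11100101 = 10001011

bbfea8b816527c8e9e247f2805c1198b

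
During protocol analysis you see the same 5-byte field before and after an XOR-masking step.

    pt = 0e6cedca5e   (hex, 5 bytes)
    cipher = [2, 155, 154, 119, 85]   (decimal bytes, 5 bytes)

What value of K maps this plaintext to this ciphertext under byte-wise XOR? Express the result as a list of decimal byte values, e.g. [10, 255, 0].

Since cipher = pt ⊕ K, XORing both sides with pt gives K = pt ⊕ cipher.
byte 0:  14 ⊕   2 =  12
byte 1: 108 ⊕ 155 = 247
byte 2: 237 ⊕ 154 = 119
byte 3: 202 ⊕ 119 = 189
byte 4:  94 ⊕  85 =  11

[12, 247, 119, 189, 11]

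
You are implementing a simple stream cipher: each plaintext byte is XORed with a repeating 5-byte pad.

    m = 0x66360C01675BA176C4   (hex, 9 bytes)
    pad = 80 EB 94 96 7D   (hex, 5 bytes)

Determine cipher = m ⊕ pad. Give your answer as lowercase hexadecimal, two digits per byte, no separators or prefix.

The 5-byte key repeats, so the effective keystream is 80 eb 94 96 7d 80 eb 94 96.
byte 0: 01100110 xor 10000000 = 11100110
byte 1: 00110110 xor 11101011 = 11011101
byte 2: 00001100 xor 10010100 = 10011000
byte 3: 00000001 xor 10010110 = 10010111
byte 4: 01100111 xor 01111101 = 00011010
byte 5: 01011011 xor 10000000 = 11011011
byte 6: 10100001 xor 11101011 = 01001010
byte 7: 01110110 xor 10010100 = 11100010
byte 8: 11000100 xor 10010110 = 01010010

e6dd98971adb4ae252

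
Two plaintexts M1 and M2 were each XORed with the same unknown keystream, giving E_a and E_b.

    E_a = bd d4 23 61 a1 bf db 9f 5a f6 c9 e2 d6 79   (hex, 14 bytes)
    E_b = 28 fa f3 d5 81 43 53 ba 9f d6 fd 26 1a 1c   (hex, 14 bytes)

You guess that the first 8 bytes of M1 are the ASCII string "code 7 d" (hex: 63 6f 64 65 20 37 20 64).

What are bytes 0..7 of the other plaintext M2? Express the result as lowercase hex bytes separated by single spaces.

First, E_a ⊕ E_b = (M1 ⊕ K) ⊕ (M2 ⊕ K) = M1 ⊕ M2, so the key drops out. Then M2 = (M1 ⊕ M2) ⊕ M1 over the first 8 bytes.
byte 0: (bd XOR 28) XOR 63 = 95 XOR 63 = f6
byte 1: (d4 XOR fa) XOR 6f = 2e XOR 6f = 41
byte 2: (23 XOR f3) XOR 64 = d0 XOR 64 = b4
byte 3: (61 XOR d5) XOR 65 = b4 XOR 65 = d1
byte 4: (a1 XOR 81) XOR 20 = 20 XOR 20 = 00
byte 5: (bf XOR 43) XOR 37 = fc XOR 37 = cb
byte 6: (db XOR 53) XOR 20 = 88 XOR 20 = a8
byte 7: (9f XOR ba) XOR 64 = 25 XOR 64 = 41

f6 41 b4 d1 00 cb a8 41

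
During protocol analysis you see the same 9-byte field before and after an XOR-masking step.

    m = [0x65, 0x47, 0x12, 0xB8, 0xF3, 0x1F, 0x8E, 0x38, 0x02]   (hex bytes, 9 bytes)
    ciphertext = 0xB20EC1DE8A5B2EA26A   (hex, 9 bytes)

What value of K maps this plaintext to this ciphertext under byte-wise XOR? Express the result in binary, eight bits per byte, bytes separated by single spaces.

Since ciphertext = m ⊕ K, XORing both sides with m gives K = m ⊕ ciphertext.
byte 0: 01100101 XOR 10110010 = 11010111
byte 1: 01000111 XOR 00001110 = 01001001
byte 2: 00010010 XOR 11000001 = 11010011
byte 3: 10111000 XOR 11011110 = 01100110
byte 4: 11110011 XOR 10001010 = 01111001
byte 5: 00011111 XOR 01011011 = 01000100
byte 6: 10001110 XOR 00101110 = 10100000
byte 7: 00111000 XOR 10100010 = 10011010
byte 8: 00000010 XOR 01101010 = 01101000

11010111 01001001 11010011 01100110 01111001 01000100 10100000 10011010 01101000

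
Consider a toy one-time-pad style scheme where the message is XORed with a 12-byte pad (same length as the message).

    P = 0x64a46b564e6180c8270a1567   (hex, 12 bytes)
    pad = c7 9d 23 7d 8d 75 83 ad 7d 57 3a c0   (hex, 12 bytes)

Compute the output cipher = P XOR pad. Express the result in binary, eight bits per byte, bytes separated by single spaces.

10100011 00111001 01001000 00101011 11000011 00010100 00000011 01100101 01011010 01011101 00101111 10100111

XOR is its own inverse, so applying the key byte-wise gives the result directly.
byte 0: 01100100 xor 11000111 = 10100011
byte 1: 10100100 xor 10011101 = 00111001
byte 2: 01101011 xor 00100011 = 01001000
byte 3: 01010110 xor 01111101 = 00101011
byte 4: 01001110 xor 10001101 = 11000011
byte 5: 01100001 xor 01110101 = 00010100
byte 6: 10000000 xor 10000011 = 00000011
byte 7: 11001000 xor 10101101 = 01100101
byte 8: 00100111 xor 01111101 = 01011010
byte 9: 00001010 xor 01010111 = 01011101
byte 10: 00010101 xor 00111010 = 00101111
byte 11: 01100111 xor 11000000 = 10100111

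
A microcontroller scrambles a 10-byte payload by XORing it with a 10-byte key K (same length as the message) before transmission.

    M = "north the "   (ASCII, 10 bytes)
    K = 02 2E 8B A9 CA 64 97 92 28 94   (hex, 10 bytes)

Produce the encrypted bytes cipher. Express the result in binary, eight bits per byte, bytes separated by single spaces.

01101100 01000001 11111001 11011101 10100010 01000100 11100011 11111010 01001101 10110100

XOR is its own inverse, so applying the key byte-wise gives the result directly.
6e ⊕ 02 = 6c
6f ⊕ 2e = 41
72 ⊕ 8b = f9
74 ⊕ a9 = dd
68 ⊕ ca = a2
20 ⊕ 64 = 44
74 ⊕ 97 = e3
68 ⊕ 92 = fa
65 ⊕ 28 = 4d
20 ⊕ 94 = b4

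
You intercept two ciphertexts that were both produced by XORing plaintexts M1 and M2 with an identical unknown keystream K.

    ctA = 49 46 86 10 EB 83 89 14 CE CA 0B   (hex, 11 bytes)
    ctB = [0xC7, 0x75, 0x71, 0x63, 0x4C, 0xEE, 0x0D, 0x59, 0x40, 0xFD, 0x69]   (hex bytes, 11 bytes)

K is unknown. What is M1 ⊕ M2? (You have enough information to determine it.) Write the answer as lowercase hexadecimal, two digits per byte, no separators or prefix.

ctA ⊕ ctB = (M1 ⊕ K) ⊕ (M2 ⊕ K) = M1 ⊕ M2 — the shared key cancels under XOR.
49 ⊕ c7 = 8e
46 ⊕ 75 = 33
86 ⊕ 71 = f7
10 ⊕ 63 = 73
eb ⊕ 4c = a7
83 ⊕ ee = 6d
89 ⊕ 0d = 84
14 ⊕ 59 = 4d
ce ⊕ 40 = 8e
ca ⊕ fd = 37
0b ⊕ 69 = 62

8e33f773a76d844d8e3762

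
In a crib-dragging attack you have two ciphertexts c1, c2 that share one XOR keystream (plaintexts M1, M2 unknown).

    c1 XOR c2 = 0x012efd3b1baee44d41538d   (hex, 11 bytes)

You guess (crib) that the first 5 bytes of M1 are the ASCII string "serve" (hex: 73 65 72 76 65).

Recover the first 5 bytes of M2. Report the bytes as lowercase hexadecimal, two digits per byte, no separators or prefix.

Since c1 ⊕ c2 = M1 ⊕ M2, XORing with the guessed M1 bytes yields the corresponding M2 bytes: M2 = (c1 ⊕ c2) ⊕ M1.
byte 0: 01 ^ 73 = 72
byte 1: 2e ^ 65 = 4b
byte 2: fd ^ 72 = 8f
byte 3: 3b ^ 76 = 4d
byte 4: 1b ^ 65 = 7e

724b8f4d7e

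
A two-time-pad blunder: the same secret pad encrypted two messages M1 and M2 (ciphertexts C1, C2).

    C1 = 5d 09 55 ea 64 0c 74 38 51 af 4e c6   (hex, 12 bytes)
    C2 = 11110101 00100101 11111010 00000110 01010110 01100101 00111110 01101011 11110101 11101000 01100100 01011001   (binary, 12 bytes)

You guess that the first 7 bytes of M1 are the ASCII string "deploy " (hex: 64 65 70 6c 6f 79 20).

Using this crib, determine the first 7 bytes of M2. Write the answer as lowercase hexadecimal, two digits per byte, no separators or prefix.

cc49df805d106a

First, C1 ⊕ C2 = (M1 ⊕ K) ⊕ (M2 ⊕ K) = M1 ⊕ M2, so the key drops out. Then M2 = (M1 ⊕ M2) ⊕ M1 over the first 7 bytes.
byte 0: (5d xor f5) xor 64 = a8 xor 64 = cc
byte 1: (09 xor 25) xor 65 = 2c xor 65 = 49
byte 2: (55 xor fa) xor 70 = af xor 70 = df
byte 3: (ea xor 06) xor 6c = ec xor 6c = 80
byte 4: (64 xor 56) xor 6f = 32 xor 6f = 5d
byte 5: (0c xor 65) xor 79 = 69 xor 79 = 10
byte 6: (74 xor 3e) xor 20 = 4a xor 20 = 6a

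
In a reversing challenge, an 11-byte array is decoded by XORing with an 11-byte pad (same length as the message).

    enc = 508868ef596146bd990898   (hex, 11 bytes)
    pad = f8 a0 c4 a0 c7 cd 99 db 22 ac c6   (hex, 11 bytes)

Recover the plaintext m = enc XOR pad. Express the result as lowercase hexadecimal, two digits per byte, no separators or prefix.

a828ac4f9eacdf66bba45e

byte 0: 01010000 ^ 11111000 = 10101000
byte 1: 10001000 ^ 10100000 = 00101000
byte 2: 01101000 ^ 11000100 = 10101100
byte 3: 11101111 ^ 10100000 = 01001111
byte 4: 01011001 ^ 11000111 = 10011110
byte 5: 01100001 ^ 11001101 = 10101100
byte 6: 01000110 ^ 10011001 = 11011111
byte 7: 10111101 ^ 11011011 = 01100110
byte 8: 10011001 ^ 00100010 = 10111011
byte 9: 00001000 ^ 10101100 = 10100100
byte 10: 10011000 ^ 11000110 = 01011110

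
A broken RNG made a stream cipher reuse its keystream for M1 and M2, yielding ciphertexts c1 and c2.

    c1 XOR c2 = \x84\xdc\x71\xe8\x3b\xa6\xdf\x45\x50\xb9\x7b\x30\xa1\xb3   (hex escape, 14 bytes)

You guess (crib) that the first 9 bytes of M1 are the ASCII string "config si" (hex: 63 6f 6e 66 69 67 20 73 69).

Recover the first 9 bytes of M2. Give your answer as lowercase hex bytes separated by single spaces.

Since c1 ⊕ c2 = M1 ⊕ M2, XORing with the guessed M1 bytes yields the corresponding M2 bytes: M2 = (c1 ⊕ c2) ⊕ M1.
byte 0: 10000100 ^ 01100011 = 11100111
byte 1: 11011100 ^ 01101111 = 10110011
byte 2: 01110001 ^ 01101110 = 00011111
byte 3: 11101000 ^ 01100110 = 10001110
byte 4: 00111011 ^ 01101001 = 01010010
byte 5: 10100110 ^ 01100111 = 11000001
byte 6: 11011111 ^ 00100000 = 11111111
byte 7: 01000101 ^ 01110011 = 00110110
byte 8: 01010000 ^ 01101001 = 00111001

e7 b3 1f 8e 52 c1 ff 36 39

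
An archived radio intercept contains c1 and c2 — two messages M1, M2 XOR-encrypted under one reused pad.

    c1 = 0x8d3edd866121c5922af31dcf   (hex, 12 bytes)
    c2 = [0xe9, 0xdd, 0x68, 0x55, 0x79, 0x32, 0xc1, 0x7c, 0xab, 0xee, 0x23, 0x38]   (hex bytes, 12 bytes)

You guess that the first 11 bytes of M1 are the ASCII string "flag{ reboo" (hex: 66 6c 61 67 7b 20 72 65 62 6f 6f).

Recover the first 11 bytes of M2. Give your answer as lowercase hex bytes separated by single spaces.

First, c1 ⊕ c2 = (M1 ⊕ K) ⊕ (M2 ⊕ K) = M1 ⊕ M2, so the key drops out. Then M2 = (M1 ⊕ M2) ⊕ M1 over the first 11 bytes.
byte 0: (8d XOR e9) XOR 66 = 64 XOR 66 = 02
byte 1: (3e XOR dd) XOR 6c = e3 XOR 6c = 8f
byte 2: (dd XOR 68) XOR 61 = b5 XOR 61 = d4
byte 3: (86 XOR 55) XOR 67 = d3 XOR 67 = b4
byte 4: (61 XOR 79) XOR 7b = 18 XOR 7b = 63
byte 5: (21 XOR 32) XOR 20 = 13 XOR 20 = 33
byte 6: (c5 XOR c1) XOR 72 = 04 XOR 72 = 76
byte 7: (92 XOR 7c) XOR 65 = ee XOR 65 = 8b
byte 8: (2a XOR ab) XOR 62 = 81 XOR 62 = e3
byte 9: (f3 XOR ee) XOR 6f = 1d XOR 6f = 72
byte 10: (1d XOR 23) XOR 6f = 3e XOR 6f = 51

02 8f d4 b4 63 33 76 8b e3 72 51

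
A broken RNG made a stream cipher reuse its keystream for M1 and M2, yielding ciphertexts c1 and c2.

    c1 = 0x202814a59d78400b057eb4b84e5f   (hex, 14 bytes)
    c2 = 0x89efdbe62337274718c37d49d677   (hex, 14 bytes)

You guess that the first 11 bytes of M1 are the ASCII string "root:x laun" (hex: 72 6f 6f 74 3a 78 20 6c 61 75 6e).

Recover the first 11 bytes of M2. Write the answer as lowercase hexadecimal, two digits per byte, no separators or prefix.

First, c1 ⊕ c2 = (M1 ⊕ K) ⊕ (M2 ⊕ K) = M1 ⊕ M2, so the key drops out. Then M2 = (M1 ⊕ M2) ⊕ M1 over the first 11 bytes.
byte 0: (20 ⊕ 89) ⊕ 72 = a9 ⊕ 72 = db
byte 1: (28 ⊕ ef) ⊕ 6f = c7 ⊕ 6f = a8
byte 2: (14 ⊕ db) ⊕ 6f = cf ⊕ 6f = a0
byte 3: (a5 ⊕ e6) ⊕ 74 = 43 ⊕ 74 = 37
byte 4: (9d ⊕ 23) ⊕ 3a = be ⊕ 3a = 84
byte 5: (78 ⊕ 37) ⊕ 78 = 4f ⊕ 78 = 37
byte 6: (40 ⊕ 27) ⊕ 20 = 67 ⊕ 20 = 47
byte 7: (0b ⊕ 47) ⊕ 6c = 4c ⊕ 6c = 20
byte 8: (05 ⊕ 18) ⊕ 61 = 1d ⊕ 61 = 7c
byte 9: (7e ⊕ c3) ⊕ 75 = bd ⊕ 75 = c8
byte 10: (b4 ⊕ 7d) ⊕ 6e = c9 ⊕ 6e = a7

dba8a037843747207cc8a7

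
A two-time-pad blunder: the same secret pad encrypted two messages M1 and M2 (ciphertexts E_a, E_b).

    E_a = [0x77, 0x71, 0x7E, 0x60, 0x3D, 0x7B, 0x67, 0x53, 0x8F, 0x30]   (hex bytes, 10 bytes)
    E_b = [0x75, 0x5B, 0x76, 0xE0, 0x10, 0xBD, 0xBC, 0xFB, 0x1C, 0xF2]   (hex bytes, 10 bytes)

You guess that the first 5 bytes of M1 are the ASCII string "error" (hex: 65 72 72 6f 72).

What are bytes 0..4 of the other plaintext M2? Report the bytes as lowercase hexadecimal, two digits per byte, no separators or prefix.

67587aef5f

First, E_a ⊕ E_b = (M1 ⊕ K) ⊕ (M2 ⊕ K) = M1 ⊕ M2, so the key drops out. Then M2 = (M1 ⊕ M2) ⊕ M1 over the first 5 bytes.
byte 0: (77 ⊕ 75) ⊕ 65 = 02 ⊕ 65 = 67
byte 1: (71 ⊕ 5b) ⊕ 72 = 2a ⊕ 72 = 58
byte 2: (7e ⊕ 76) ⊕ 72 = 08 ⊕ 72 = 7a
byte 3: (60 ⊕ e0) ⊕ 6f = 80 ⊕ 6f = ef
byte 4: (3d ⊕ 10) ⊕ 72 = 2d ⊕ 72 = 5f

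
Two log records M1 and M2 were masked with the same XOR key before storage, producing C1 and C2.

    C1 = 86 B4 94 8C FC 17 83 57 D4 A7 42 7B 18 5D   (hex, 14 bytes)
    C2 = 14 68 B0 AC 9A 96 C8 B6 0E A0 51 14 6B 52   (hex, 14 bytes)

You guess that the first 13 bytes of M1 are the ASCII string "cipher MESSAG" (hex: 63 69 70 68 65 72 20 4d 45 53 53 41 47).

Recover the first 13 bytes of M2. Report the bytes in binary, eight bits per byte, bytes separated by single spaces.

11110001 10110101 01010100 01001000 00000011 11110011 01101011 10101100 10011111 01010100 01000000 00101110 00110100

First, C1 ⊕ C2 = (M1 ⊕ K) ⊕ (M2 ⊕ K) = M1 ⊕ M2, so the key drops out. Then M2 = (M1 ⊕ M2) ⊕ M1 over the first 13 bytes.
byte 0: (86 XOR 14) XOR 63 = 92 XOR 63 = f1
byte 1: (b4 XOR 68) XOR 69 = dc XOR 69 = b5
byte 2: (94 XOR b0) XOR 70 = 24 XOR 70 = 54
byte 3: (8c XOR ac) XOR 68 = 20 XOR 68 = 48
byte 4: (fc XOR 9a) XOR 65 = 66 XOR 65 = 03
byte 5: (17 XOR 96) XOR 72 = 81 XOR 72 = f3
byte 6: (83 XOR c8) XOR 20 = 4b XOR 20 = 6b
byte 7: (57 XOR b6) XOR 4d = e1 XOR 4d = ac
byte 8: (d4 XOR 0e) XOR 45 = da XOR 45 = 9f
byte 9: (a7 XOR a0) XOR 53 = 07 XOR 53 = 54
byte 10: (42 XOR 51) XOR 53 = 13 XOR 53 = 40
byte 11: (7b XOR 14) XOR 41 = 6f XOR 41 = 2e
byte 12: (18 XOR 6b) XOR 47 = 73 XOR 47 = 34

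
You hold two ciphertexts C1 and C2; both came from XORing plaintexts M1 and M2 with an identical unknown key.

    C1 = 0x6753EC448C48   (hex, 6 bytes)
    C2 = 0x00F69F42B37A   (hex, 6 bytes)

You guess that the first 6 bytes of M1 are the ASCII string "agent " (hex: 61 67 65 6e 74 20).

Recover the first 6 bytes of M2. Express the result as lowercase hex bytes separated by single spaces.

First, C1 ⊕ C2 = (M1 ⊕ K) ⊕ (M2 ⊕ K) = M1 ⊕ M2, so the key drops out. Then M2 = (M1 ⊕ M2) ⊕ M1 over the first 6 bytes.
byte 0: (67 ^ 00) ^ 61 = 67 ^ 61 = 06
byte 1: (53 ^ f6) ^ 67 = a5 ^ 67 = c2
byte 2: (ec ^ 9f) ^ 65 = 73 ^ 65 = 16
byte 3: (44 ^ 42) ^ 6e = 06 ^ 6e = 68
byte 4: (8c ^ b3) ^ 74 = 3f ^ 74 = 4b
byte 5: (48 ^ 7a) ^ 20 = 32 ^ 20 = 12

06 c2 16 68 4b 12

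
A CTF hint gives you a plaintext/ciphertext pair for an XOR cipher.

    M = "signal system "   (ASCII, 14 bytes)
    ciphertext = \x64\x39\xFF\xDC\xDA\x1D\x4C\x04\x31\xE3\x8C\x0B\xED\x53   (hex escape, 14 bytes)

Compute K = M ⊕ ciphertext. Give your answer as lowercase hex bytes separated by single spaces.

Since ciphertext = M ⊕ K, XORing both sides with M gives K = M ⊕ ciphertext.
73 ^ 64 = 17
69 ^ 39 = 50
67 ^ ff = 98
6e ^ dc = b2
61 ^ da = bb
6c ^ 1d = 71
20 ^ 4c = 6c
73 ^ 04 = 77
79 ^ 31 = 48
73 ^ e3 = 90
74 ^ 8c = f8
65 ^ 0b = 6e
6d ^ ed = 80
20 ^ 53 = 73

17 50 98 b2 bb 71 6c 77 48 90 f8 6e 80 73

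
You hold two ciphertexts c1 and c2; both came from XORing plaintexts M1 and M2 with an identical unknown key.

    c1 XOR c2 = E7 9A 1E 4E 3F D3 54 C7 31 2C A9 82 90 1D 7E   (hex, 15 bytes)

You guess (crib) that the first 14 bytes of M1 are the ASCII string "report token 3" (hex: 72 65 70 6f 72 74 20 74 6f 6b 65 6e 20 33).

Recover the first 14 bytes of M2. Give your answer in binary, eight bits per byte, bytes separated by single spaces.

Since c1 ⊕ c2 = M1 ⊕ M2, XORing with the guessed M1 bytes yields the corresponding M2 bytes: M2 = (c1 ⊕ c2) ⊕ M1.
e7 xor 72 = 95
9a xor 65 = ff
1e xor 70 = 6e
4e xor 6f = 21
3f xor 72 = 4d
d3 xor 74 = a7
54 xor 20 = 74
c7 xor 74 = b3
31 xor 6f = 5e
2c xor 6b = 47
a9 xor 65 = cc
82 xor 6e = ec
90 xor 20 = b0
1d xor 33 = 2e

10010101 11111111 01101110 00100001 01001101 10100111 01110100 10110011 01011110 01000111 11001100 11101100 10110000 00101110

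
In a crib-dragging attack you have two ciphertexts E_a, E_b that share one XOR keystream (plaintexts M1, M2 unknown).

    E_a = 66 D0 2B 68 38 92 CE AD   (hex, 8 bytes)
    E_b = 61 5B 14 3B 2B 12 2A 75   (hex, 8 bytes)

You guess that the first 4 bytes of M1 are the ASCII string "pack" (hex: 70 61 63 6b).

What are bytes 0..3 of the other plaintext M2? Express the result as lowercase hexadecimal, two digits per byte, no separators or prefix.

77ea5c38

First, E_a ⊕ E_b = (M1 ⊕ K) ⊕ (M2 ⊕ K) = M1 ⊕ M2, so the key drops out. Then M2 = (M1 ⊕ M2) ⊕ M1 over the first 4 bytes.
byte 0: (66 ⊕ 61) ⊕ 70 = 07 ⊕ 70 = 77
byte 1: (d0 ⊕ 5b) ⊕ 61 = 8b ⊕ 61 = ea
byte 2: (2b ⊕ 14) ⊕ 63 = 3f ⊕ 63 = 5c
byte 3: (68 ⊕ 3b) ⊕ 6b = 53 ⊕ 6b = 38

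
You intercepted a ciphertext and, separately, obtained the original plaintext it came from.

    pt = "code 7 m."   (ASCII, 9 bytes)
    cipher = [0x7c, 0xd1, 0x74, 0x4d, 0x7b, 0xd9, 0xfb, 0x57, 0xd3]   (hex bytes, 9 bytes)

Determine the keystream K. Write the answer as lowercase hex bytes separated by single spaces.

1f be 10 28 5b ee db 3a fd

Since cipher = pt ⊕ K, XORing both sides with pt gives K = pt ⊕ cipher.
byte 0: 63 xor 7c = 1f
byte 1: 6f xor d1 = be
byte 2: 64 xor 74 = 10
byte 3: 65 xor 4d = 28
byte 4: 20 xor 7b = 5b
byte 5: 37 xor d9 = ee
byte 6: 20 xor fb = db
byte 7: 6d xor 57 = 3a
byte 8: 2e xor d3 = fd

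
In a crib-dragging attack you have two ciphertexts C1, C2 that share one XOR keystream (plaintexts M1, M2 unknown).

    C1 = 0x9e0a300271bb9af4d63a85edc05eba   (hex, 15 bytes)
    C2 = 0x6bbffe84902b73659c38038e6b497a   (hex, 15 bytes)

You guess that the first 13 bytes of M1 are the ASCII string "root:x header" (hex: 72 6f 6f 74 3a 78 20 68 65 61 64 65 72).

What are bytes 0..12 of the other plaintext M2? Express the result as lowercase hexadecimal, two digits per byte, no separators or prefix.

First, C1 ⊕ C2 = (M1 ⊕ K) ⊕ (M2 ⊕ K) = M1 ⊕ M2, so the key drops out. Then M2 = (M1 ⊕ M2) ⊕ M1 over the first 13 bytes.
byte 0: (9e ^ 6b) ^ 72 = f5 ^ 72 = 87
byte 1: (0a ^ bf) ^ 6f = b5 ^ 6f = da
byte 2: (30 ^ fe) ^ 6f = ce ^ 6f = a1
byte 3: (02 ^ 84) ^ 74 = 86 ^ 74 = f2
byte 4: (71 ^ 90) ^ 3a = e1 ^ 3a = db
byte 5: (bb ^ 2b) ^ 78 = 90 ^ 78 = e8
byte 6: (9a ^ 73) ^ 20 = e9 ^ 20 = c9
byte 7: (f4 ^ 65) ^ 68 = 91 ^ 68 = f9
byte 8: (d6 ^ 9c) ^ 65 = 4a ^ 65 = 2f
byte 9: (3a ^ 38) ^ 61 = 02 ^ 61 = 63
byte 10: (85 ^ 03) ^ 64 = 86 ^ 64 = e2
byte 11: (ed ^ 8e) ^ 65 = 63 ^ 65 = 06
byte 12: (c0 ^ 6b) ^ 72 = ab ^ 72 = d9

87daa1f2dbe8c9f92f63e206d9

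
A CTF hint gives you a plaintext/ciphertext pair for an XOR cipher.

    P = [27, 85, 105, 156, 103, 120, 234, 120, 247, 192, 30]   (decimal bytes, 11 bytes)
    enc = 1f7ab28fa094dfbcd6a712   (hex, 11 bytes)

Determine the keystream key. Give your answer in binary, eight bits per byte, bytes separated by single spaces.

Since enc = P ⊕ key, XORing both sides with P gives key = P ⊕ enc.
1b xor 1f = 04
55 xor 7a = 2f
69 xor b2 = db
9c xor 8f = 13
67 xor a0 = c7
78 xor 94 = ec
ea xor df = 35
78 xor bc = c4
f7 xor d6 = 21
c0 xor a7 = 67
1e xor 12 = 0c

00000100 00101111 11011011 00010011 11000111 11101100 00110101 11000100 00100001 01100111 00001100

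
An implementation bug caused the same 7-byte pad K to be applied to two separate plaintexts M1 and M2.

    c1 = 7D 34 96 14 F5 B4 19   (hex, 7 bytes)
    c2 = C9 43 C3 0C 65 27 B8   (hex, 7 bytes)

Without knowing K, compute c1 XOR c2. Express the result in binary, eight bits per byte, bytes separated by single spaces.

10110100 01110111 01010101 00011000 10010000 10010011 10100001

c1 ⊕ c2 = (M1 ⊕ K) ⊕ (M2 ⊕ K) = M1 ⊕ M2 — the shared key cancels under XOR.
byte 0: 7d ⊕ c9 = b4
byte 1: 34 ⊕ 43 = 77
byte 2: 96 ⊕ c3 = 55
byte 3: 14 ⊕ 0c = 18
byte 4: f5 ⊕ 65 = 90
byte 5: b4 ⊕ 27 = 93
byte 6: 19 ⊕ b8 = a1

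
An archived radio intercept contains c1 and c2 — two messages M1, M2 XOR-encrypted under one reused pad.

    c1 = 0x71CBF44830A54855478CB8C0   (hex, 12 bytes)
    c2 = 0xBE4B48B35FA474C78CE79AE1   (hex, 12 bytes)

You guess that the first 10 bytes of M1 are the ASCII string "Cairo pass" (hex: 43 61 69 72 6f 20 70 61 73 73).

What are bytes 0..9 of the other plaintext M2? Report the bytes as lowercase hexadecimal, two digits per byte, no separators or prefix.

First, c1 ⊕ c2 = (M1 ⊕ K) ⊕ (M2 ⊕ K) = M1 ⊕ M2, so the key drops out. Then M2 = (M1 ⊕ M2) ⊕ M1 over the first 10 bytes.
byte 0: (71 xor be) xor 43 = cf xor 43 = 8c
byte 1: (cb xor 4b) xor 61 = 80 xor 61 = e1
byte 2: (f4 xor 48) xor 69 = bc xor 69 = d5
byte 3: (48 xor b3) xor 72 = fb xor 72 = 89
byte 4: (30 xor 5f) xor 6f = 6f xor 6f = 00
byte 5: (a5 xor a4) xor 20 = 01 xor 20 = 21
byte 6: (48 xor 74) xor 70 = 3c xor 70 = 4c
byte 7: (55 xor c7) xor 61 = 92 xor 61 = f3
byte 8: (47 xor 8c) xor 73 = cb xor 73 = b8
byte 9: (8c xor e7) xor 73 = 6b xor 73 = 18

8ce1d58900214cf3b818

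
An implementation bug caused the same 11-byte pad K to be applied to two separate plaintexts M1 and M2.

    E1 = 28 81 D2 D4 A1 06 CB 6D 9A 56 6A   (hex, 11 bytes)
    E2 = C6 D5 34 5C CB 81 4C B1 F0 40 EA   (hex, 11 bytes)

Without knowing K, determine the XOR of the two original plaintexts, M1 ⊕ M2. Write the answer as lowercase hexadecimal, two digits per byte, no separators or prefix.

ee54e6886a8787dc6a1680

E1 ⊕ E2 = (M1 ⊕ K) ⊕ (M2 ⊕ K) = M1 ⊕ M2 — the shared key cancels under XOR.
00101000 xor 11000110 = 11101110
10000001 xor 11010101 = 01010100
11010010 xor 00110100 = 11100110
11010100 xor 01011100 = 10001000
10100001 xor 11001011 = 01101010
00000110 xor 10000001 = 10000111
11001011 xor 01001100 = 10000111
01101101 xor 10110001 = 11011100
10011010 xor 11110000 = 01101010
01010110 xor 01000000 = 00010110
01101010 xor 11101010 = 10000000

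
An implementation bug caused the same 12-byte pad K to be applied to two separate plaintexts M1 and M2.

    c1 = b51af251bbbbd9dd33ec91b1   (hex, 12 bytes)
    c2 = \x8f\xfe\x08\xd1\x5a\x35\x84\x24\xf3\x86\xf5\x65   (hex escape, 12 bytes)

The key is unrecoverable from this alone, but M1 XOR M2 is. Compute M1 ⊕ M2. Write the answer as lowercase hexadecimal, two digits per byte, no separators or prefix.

c1 ⊕ c2 = (M1 ⊕ K) ⊕ (M2 ⊕ K) = M1 ⊕ M2 — the shared key cancels under XOR.
181 XOR 143 =  58
 26 XOR 254 = 228
242 XOR   8 = 250
 81 XOR 209 = 128
187 XOR  90 = 225
187 XOR  53 = 142
217 XOR 132 =  93
221 XOR  36 = 249
 51 XOR 243 = 192
236 XOR 134 = 106
145 XOR 245 = 100
177 XOR 101 = 212

3ae4fa80e18e5df9c06a64d4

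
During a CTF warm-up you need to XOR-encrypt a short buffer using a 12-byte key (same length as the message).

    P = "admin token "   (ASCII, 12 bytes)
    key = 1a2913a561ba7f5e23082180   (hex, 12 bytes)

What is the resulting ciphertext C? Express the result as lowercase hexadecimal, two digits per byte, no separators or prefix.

7b4d7ecc0f9a0b31486d4fa0

XOR is its own inverse, so applying the key byte-wise gives the result directly.
byte 0: 01100001 ⊕ 00011010 = 01111011
byte 1: 01100100 ⊕ 00101001 = 01001101
byte 2: 01101101 ⊕ 00010011 = 01111110
byte 3: 01101001 ⊕ 10100101 = 11001100
byte 4: 01101110 ⊕ 01100001 = 00001111
byte 5: 00100000 ⊕ 10111010 = 10011010
byte 6: 01110100 ⊕ 01111111 = 00001011
byte 7: 01101111 ⊕ 01011110 = 00110001
byte 8: 01101011 ⊕ 00100011 = 01001000
byte 9: 01100101 ⊕ 00001000 = 01101101
byte 10: 01101110 ⊕ 00100001 = 01001111
byte 11: 00100000 ⊕ 10000000 = 10100000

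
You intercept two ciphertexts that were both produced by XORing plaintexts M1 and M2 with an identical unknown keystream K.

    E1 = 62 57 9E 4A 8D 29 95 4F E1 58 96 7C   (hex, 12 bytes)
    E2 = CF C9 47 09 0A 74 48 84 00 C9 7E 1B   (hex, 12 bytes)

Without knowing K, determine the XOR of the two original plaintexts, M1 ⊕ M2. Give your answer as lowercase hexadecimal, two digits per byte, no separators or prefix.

ad9ed943875dddcbe191e867

E1 ⊕ E2 = (M1 ⊕ K) ⊕ (M2 ⊕ K) = M1 ⊕ M2 — the shared key cancels under XOR.
 98 xor 207 = 173
 87 xor 201 = 158
158 xor  71 = 217
 74 xor   9 =  67
141 xor  10 = 135
 41 xor 116 =  93
149 xor  72 = 221
 79 xor 132 = 203
225 xor   0 = 225
 88 xor 201 = 145
150 xor 126 = 232
124 xor  27 = 103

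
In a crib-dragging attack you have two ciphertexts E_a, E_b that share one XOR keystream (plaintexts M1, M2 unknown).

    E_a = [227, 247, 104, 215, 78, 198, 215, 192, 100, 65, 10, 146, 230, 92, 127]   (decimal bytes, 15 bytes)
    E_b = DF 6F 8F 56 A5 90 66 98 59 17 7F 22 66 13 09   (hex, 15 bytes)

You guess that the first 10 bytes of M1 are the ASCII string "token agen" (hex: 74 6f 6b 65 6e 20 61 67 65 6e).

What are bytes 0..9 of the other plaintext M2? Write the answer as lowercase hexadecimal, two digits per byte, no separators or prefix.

First, E_a ⊕ E_b = (M1 ⊕ K) ⊕ (M2 ⊕ K) = M1 ⊕ M2, so the key drops out. Then M2 = (M1 ⊕ M2) ⊕ M1 over the first 10 bytes.
byte 0: (e3 ^ df) ^ 74 = 3c ^ 74 = 48
byte 1: (f7 ^ 6f) ^ 6f = 98 ^ 6f = f7
byte 2: (68 ^ 8f) ^ 6b = e7 ^ 6b = 8c
byte 3: (d7 ^ 56) ^ 65 = 81 ^ 65 = e4
byte 4: (4e ^ a5) ^ 6e = eb ^ 6e = 85
byte 5: (c6 ^ 90) ^ 20 = 56 ^ 20 = 76
byte 6: (d7 ^ 66) ^ 61 = b1 ^ 61 = d0
byte 7: (c0 ^ 98) ^ 67 = 58 ^ 67 = 3f
byte 8: (64 ^ 59) ^ 65 = 3d ^ 65 = 58
byte 9: (41 ^ 17) ^ 6e = 56 ^ 6e = 38

48f78ce48576d03f5838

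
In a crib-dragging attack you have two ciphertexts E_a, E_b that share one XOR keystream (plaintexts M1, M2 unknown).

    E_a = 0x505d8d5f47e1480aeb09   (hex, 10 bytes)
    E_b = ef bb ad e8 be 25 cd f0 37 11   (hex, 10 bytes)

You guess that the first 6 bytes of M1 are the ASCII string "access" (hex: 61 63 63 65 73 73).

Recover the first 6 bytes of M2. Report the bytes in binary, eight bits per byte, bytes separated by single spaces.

11011110 10000101 01000011 11010010 10001010 10110111

First, E_a ⊕ E_b = (M1 ⊕ K) ⊕ (M2 ⊕ K) = M1 ⊕ M2, so the key drops out. Then M2 = (M1 ⊕ M2) ⊕ M1 over the first 6 bytes.
byte 0: (50 ^ ef) ^ 61 = bf ^ 61 = de
byte 1: (5d ^ bb) ^ 63 = e6 ^ 63 = 85
byte 2: (8d ^ ad) ^ 63 = 20 ^ 63 = 43
byte 3: (5f ^ e8) ^ 65 = b7 ^ 65 = d2
byte 4: (47 ^ be) ^ 73 = f9 ^ 73 = 8a
byte 5: (e1 ^ 25) ^ 73 = c4 ^ 73 = b7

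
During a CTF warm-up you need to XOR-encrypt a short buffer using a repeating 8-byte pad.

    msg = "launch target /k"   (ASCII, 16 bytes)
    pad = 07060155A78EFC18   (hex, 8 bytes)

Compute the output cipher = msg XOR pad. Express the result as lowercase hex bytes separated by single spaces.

6b 67 74 3b c4 e6 dc 6c 66 74 66 30 d3 ae d3 73

The 8-byte key repeats, so the effective keystream is 07 06 01 55 a7 8e fc 18 07 06 01 55 a7 8e fc 18.
byte 0: 01101100 ⊕ 00000111 = 01101011
byte 1: 01100001 ⊕ 00000110 = 01100111
byte 2: 01110101 ⊕ 00000001 = 01110100
byte 3: 01101110 ⊕ 01010101 = 00111011
byte 4: 01100011 ⊕ 10100111 = 11000100
byte 5: 01101000 ⊕ 10001110 = 11100110
byte 6: 00100000 ⊕ 11111100 = 11011100
byte 7: 01110100 ⊕ 00011000 = 01101100
byte 8: 01100001 ⊕ 00000111 = 01100110
byte 9: 01110010 ⊕ 00000110 = 01110100
byte 10: 01100111 ⊕ 00000001 = 01100110
byte 11: 01100101 ⊕ 01010101 = 00110000
byte 12: 01110100 ⊕ 10100111 = 11010011
byte 13: 00100000 ⊕ 10001110 = 10101110
byte 14: 00101111 ⊕ 11111100 = 11010011
byte 15: 01101011 ⊕ 00011000 = 01110011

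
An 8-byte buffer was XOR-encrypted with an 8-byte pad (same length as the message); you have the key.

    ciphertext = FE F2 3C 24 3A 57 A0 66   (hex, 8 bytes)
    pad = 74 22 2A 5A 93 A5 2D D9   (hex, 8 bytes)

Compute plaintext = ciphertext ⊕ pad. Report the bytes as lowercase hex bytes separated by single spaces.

8a d0 16 7e a9 f2 8d bf

XOR is its own inverse, so applying the key byte-wise gives the result directly.
254 xor 116 = 138
242 xor  34 = 208
 60 xor  42 =  22
 36 xor  90 = 126
 58 xor 147 = 169
 87 xor 165 = 242
160 xor  45 = 141
102 xor 217 = 191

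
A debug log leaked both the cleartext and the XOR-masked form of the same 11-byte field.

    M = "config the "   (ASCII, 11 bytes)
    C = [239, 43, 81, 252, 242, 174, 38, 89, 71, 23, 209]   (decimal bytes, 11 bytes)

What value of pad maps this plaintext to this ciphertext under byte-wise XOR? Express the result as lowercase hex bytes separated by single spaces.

Since C = M ⊕ pad, XORing both sides with M gives pad = M ⊕ C.
 99 XOR 239 = 140
111 XOR  43 =  68
110 XOR  81 =  63
102 XOR 252 = 154
105 XOR 242 = 155
103 XOR 174 = 201
 32 XOR  38 =   6
116 XOR  89 =  45
104 XOR  71 =  47
101 XOR  23 = 114
 32 XOR 209 = 241

8c 44 3f 9a 9b c9 06 2d 2f 72 f1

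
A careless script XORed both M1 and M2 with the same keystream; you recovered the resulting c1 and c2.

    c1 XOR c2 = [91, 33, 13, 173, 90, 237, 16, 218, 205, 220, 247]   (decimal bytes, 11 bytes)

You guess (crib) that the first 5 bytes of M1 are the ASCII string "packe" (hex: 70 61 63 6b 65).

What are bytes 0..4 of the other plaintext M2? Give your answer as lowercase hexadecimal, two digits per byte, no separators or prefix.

2b406ec63f

Since c1 ⊕ c2 = M1 ⊕ M2, XORing with the guessed M1 bytes yields the corresponding M2 bytes: M2 = (c1 ⊕ c2) ⊕ M1.
01011011 XOR 01110000 = 00101011
00100001 XOR 01100001 = 01000000
00001101 XOR 01100011 = 01101110
10101101 XOR 01101011 = 11000110
01011010 XOR 01100101 = 00111111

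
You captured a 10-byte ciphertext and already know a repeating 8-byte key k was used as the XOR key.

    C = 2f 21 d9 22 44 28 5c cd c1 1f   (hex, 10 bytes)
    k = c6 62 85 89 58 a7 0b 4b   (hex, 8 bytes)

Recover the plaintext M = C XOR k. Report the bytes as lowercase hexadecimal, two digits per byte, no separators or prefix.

The 8-byte key repeats, so the effective keystream is c6 62 85 89 58 a7 0b 4b c6 62.
byte 0:  47 XOR 198 = 233
byte 1:  33 XOR  98 =  67
byte 2: 217 XOR 133 =  92
byte 3:  34 XOR 137 = 171
byte 4:  68 XOR  88 =  28
byte 5:  40 XOR 167 = 143
byte 6:  92 XOR  11 =  87
byte 7: 205 XOR  75 = 134
byte 8: 193 XOR 198 =   7
byte 9:  31 XOR  98 = 125

e9435cab1c8f5786077d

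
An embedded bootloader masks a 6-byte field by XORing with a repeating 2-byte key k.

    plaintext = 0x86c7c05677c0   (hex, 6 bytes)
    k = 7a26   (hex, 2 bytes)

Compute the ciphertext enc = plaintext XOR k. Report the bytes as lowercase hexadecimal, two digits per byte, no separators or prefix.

The 2-byte key repeats, so the effective keystream is 7a 26 7a 26 7a 26.
byte 0: 86 ^ 7a = fc
byte 1: c7 ^ 26 = e1
byte 2: c0 ^ 7a = ba
byte 3: 56 ^ 26 = 70
byte 4: 77 ^ 7a = 0d
byte 5: c0 ^ 26 = e6

fce1ba700de6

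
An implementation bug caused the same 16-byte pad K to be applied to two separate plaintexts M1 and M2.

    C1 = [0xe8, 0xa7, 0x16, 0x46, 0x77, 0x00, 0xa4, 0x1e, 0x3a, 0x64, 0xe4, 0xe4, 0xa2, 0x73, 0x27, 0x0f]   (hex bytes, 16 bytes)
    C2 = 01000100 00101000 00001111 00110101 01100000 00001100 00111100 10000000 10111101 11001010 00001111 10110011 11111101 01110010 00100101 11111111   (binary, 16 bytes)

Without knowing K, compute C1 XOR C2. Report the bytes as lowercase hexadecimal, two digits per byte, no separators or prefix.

C1 ⊕ C2 = (M1 ⊕ K) ⊕ (M2 ⊕ K) = M1 ⊕ M2 — the shared key cancels under XOR.
232 XOR  68 = 172
167 XOR  40 = 143
 22 XOR  15 =  25
 70 XOR  53 = 115
119 XOR  96 =  23
  0 XOR  12 =  12
164 XOR  60 = 152
 30 XOR 128 = 158
 58 XOR 189 = 135
100 XOR 202 = 174
228 XOR  15 = 235
228 XOR 179 =  87
162 XOR 253 =  95
115 XOR 114 =   1
 39 XOR  37 =   2
 15 XOR 255 = 240

ac8f1973170c989e87aeeb575f0102f0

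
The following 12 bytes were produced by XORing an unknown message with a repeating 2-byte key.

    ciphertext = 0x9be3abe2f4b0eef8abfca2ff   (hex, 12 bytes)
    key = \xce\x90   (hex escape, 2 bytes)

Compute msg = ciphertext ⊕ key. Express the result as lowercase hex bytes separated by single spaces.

55 73 65 72 3a 20 20 68 65 6c 6c 6f

The 2-byte key repeats, so the effective keystream is ce 90 ce 90 ce 90 ce 90 ce 90 ce 90.
byte 0: 9b xor ce = 55
byte 1: e3 xor 90 = 73
byte 2: ab xor ce = 65
byte 3: e2 xor 90 = 72
byte 4: f4 xor ce = 3a
byte 5: b0 xor 90 = 20
byte 6: ee xor ce = 20
byte 7: f8 xor 90 = 68
byte 8: ab xor ce = 65
byte 9: fc xor 90 = 6c
byte 10: a2 xor ce = 6c
byte 11: ff xor 90 = 6f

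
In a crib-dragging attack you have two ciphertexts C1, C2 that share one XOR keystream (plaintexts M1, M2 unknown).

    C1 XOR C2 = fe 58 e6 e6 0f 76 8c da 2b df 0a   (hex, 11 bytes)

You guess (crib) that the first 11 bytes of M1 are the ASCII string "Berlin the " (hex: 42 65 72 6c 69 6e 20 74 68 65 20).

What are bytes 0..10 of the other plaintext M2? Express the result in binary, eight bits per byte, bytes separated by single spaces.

10111100 00111101 10010100 10001010 01100110 00011000 10101100 10101110 01000011 10111010 00101010

Since C1 ⊕ C2 = M1 ⊕ M2, XORing with the guessed M1 bytes yields the corresponding M2 bytes: M2 = (C1 ⊕ C2) ⊕ M1.
11111110 ^ 01000010 = 10111100
01011000 ^ 01100101 = 00111101
11100110 ^ 01110010 = 10010100
11100110 ^ 01101100 = 10001010
00001111 ^ 01101001 = 01100110
01110110 ^ 01101110 = 00011000
10001100 ^ 00100000 = 10101100
11011010 ^ 01110100 = 10101110
00101011 ^ 01101000 = 01000011
11011111 ^ 01100101 = 10111010
00001010 ^ 00100000 = 00101010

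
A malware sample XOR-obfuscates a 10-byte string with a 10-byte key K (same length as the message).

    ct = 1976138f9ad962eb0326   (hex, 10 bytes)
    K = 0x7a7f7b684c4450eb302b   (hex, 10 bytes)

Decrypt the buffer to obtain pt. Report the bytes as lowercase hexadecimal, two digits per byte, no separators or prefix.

XOR is its own inverse, so applying the key byte-wise gives the result directly.
byte 0: 19 XOR 7a = 63
byte 1: 76 XOR 7f = 09
byte 2: 13 XOR 7b = 68
byte 3: 8f XOR 68 = e7
byte 4: 9a XOR 4c = d6
byte 5: d9 XOR 44 = 9d
byte 6: 62 XOR 50 = 32
byte 7: eb XOR eb = 00
byte 8: 03 XOR 30 = 33
byte 9: 26 XOR 2b = 0d

630968e7d69d3200330d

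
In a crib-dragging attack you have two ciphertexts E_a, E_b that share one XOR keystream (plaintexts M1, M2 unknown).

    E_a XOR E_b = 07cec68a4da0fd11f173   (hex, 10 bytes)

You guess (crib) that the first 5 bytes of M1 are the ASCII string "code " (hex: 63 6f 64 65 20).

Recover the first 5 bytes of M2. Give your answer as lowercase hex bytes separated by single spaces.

Since E_a ⊕ E_b = M1 ⊕ M2, XORing with the guessed M1 bytes yields the corresponding M2 bytes: M2 = (E_a ⊕ E_b) ⊕ M1.
  7 ^  99 = 100
206 ^ 111 = 161
198 ^ 100 = 162
138 ^ 101 = 239
 77 ^  32 = 109

64 a1 a2 ef 6d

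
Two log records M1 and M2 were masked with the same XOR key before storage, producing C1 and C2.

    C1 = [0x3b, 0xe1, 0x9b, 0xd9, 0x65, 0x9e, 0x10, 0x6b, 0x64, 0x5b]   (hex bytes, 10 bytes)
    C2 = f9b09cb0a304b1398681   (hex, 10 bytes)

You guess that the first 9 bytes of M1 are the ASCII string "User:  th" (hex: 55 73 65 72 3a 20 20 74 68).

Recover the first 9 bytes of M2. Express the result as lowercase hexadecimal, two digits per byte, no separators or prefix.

First, C1 ⊕ C2 = (M1 ⊕ K) ⊕ (M2 ⊕ K) = M1 ⊕ M2, so the key drops out. Then M2 = (M1 ⊕ M2) ⊕ M1 over the first 9 bytes.
byte 0: (3b ^ f9) ^ 55 = c2 ^ 55 = 97
byte 1: (e1 ^ b0) ^ 73 = 51 ^ 73 = 22
byte 2: (9b ^ 9c) ^ 65 = 07 ^ 65 = 62
byte 3: (d9 ^ b0) ^ 72 = 69 ^ 72 = 1b
byte 4: (65 ^ a3) ^ 3a = c6 ^ 3a = fc
byte 5: (9e ^ 04) ^ 20 = 9a ^ 20 = ba
byte 6: (10 ^ b1) ^ 20 = a1 ^ 20 = 81
byte 7: (6b ^ 39) ^ 74 = 52 ^ 74 = 26
byte 8: (64 ^ 86) ^ 68 = e2 ^ 68 = 8a

9722621bfcba81268a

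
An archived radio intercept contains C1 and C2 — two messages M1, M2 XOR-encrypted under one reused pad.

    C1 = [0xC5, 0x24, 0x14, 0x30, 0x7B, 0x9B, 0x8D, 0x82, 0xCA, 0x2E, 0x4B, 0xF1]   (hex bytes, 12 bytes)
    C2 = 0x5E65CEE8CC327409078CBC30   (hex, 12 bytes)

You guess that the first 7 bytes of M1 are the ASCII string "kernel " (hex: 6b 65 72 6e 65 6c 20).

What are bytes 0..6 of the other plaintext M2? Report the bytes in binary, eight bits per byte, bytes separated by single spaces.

11110000 00100100 10101000 10110110 11010010 11000101 11011001

First, C1 ⊕ C2 = (M1 ⊕ K) ⊕ (M2 ⊕ K) = M1 ⊕ M2, so the key drops out. Then M2 = (M1 ⊕ M2) ⊕ M1 over the first 7 bytes.
byte 0: (c5 XOR 5e) XOR 6b = 9b XOR 6b = f0
byte 1: (24 XOR 65) XOR 65 = 41 XOR 65 = 24
byte 2: (14 XOR ce) XOR 72 = da XOR 72 = a8
byte 3: (30 XOR e8) XOR 6e = d8 XOR 6e = b6
byte 4: (7b XOR cc) XOR 65 = b7 XOR 65 = d2
byte 5: (9b XOR 32) XOR 6c = a9 XOR 6c = c5
byte 6: (8d XOR 74) XOR 20 = f9 XOR 20 = d9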